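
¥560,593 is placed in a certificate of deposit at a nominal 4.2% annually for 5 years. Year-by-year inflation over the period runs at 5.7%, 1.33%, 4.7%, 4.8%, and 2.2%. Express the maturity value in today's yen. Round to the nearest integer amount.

¥573,343

Nominal value at maturity: ¥560,593 × (1 + 4.2%)^5 ≈ ¥688,631.
Price-level factor over 5 years: 1.057 × 1.0133 × 1.047 × 1.048 × 1.022 ≈ 1.2010798750.
The maturity value deflated by that factor is the answer in today's purchasing power.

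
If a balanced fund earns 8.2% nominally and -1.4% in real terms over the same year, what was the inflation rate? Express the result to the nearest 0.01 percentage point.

From (1+r_nom) = (1+r_real)(1+π), we get 1+π = (1 + 8.2%)/(1 − 1.4%) = 1.082/0.986 ≈ 1.09736.
So π ≈ 9.7363%.

9.74%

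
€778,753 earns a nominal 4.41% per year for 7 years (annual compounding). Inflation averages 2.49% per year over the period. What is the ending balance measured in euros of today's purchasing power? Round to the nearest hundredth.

Nominal value at maturity: €778,753 × (1 + 4.41%)^7 ≈ €1,053,402.64.
Price-level factor over 7 years: (1 + 2.49%)^7 ≈ 1.1878742058.
Dividing the nominal maturity value by the price-level factor gives the value in today's money.

€886,796.46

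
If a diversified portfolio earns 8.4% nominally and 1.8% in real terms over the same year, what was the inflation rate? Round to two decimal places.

6.48%

From (1+r_nom) = (1+r_real)(1+π), we get 1+π = (1 + 8.4%)/(1 + 1.8%) = 1.084/1.018 ≈ 1.06483.
So π ≈ 6.4833%.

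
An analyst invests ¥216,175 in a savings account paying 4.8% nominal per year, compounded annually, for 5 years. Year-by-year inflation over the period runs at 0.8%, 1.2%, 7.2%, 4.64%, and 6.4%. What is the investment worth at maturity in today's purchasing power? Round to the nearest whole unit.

¥224,459

Nominal value at maturity: ¥216,175 × (1 + 4.8%)^5 ≈ ¥273,283.
Price-level factor over 5 years: 1.008 × 1.012 × 1.072 × 1.0464 × 1.064 ≈ 1.2175174345.
The maturity value deflated by that factor is the answer in today's purchasing power.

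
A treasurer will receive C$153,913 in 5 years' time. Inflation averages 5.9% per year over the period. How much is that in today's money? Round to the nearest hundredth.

C$115,556.80

Price-level factor over 5 years: (1 + 5.9%)^5 ≈ 1.3319250917.
Purchasing power today: C$153,913 divided by that factor.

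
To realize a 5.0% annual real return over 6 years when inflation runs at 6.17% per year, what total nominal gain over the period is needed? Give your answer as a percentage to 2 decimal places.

91.93%

Required annual nominal rate: (1+5.0%)(1+6.17%) − 1 = 11.4785%.
Cumulative over 6 years: (1 + 0.114785)^6 − 1 ≈ 0.91932.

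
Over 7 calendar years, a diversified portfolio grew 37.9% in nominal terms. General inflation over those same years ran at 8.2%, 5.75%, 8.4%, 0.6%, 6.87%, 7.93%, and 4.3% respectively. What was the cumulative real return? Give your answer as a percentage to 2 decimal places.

-8.14%

Cumulative inflation factor: 1.082 × 1.0575 × 1.084 × 1.006 × 1.0687 × 1.0793 × 1.043 ≈ 1.50113.
Nominal growth factor: 1.37900. Real growth factor = 1.37900 / 1.50113 ≈ 0.91864.
Total real return ≈ -8.1356%.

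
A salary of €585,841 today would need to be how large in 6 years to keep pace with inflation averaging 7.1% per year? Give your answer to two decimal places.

Cumulative price-level factor: (1+7.1%)^6 ≈ 1.5091653487.
Multiplying €585,841 by the price-level factor gives the future nominal sum.

€884,130.94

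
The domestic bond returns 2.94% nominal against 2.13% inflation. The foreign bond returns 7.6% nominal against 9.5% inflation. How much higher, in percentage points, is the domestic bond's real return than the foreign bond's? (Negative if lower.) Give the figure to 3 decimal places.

2.528

The domestic bond real return: 1.0294/1.0213 − 1 = 0.7931%.
The foreign bond real return: 1.076/1.095 − 1 = -1.7352%.
Difference: 0.7931 − (-1.7352) = 2.5283 pp.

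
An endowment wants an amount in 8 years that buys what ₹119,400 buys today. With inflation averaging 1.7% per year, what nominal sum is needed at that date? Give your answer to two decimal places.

Cumulative price-level factor: (1+1.7%)^8 ≈ 1.1443730547.
The nominal amount required is ₹119,400 scaled up by that factor.

₹136,638.14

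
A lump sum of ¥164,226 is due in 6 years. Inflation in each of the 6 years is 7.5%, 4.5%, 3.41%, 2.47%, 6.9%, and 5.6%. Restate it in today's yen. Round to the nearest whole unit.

Price-level factor over 6 years: 1.075 × 1.045 × 1.0341 × 1.0247 × 1.069 × 1.056 ≈ 1.3437722009.
Purchasing power today: ¥164,226 divided by that factor.

¥122,213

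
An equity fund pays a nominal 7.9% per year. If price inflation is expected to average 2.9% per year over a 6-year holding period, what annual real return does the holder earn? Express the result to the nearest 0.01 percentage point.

4.86%

With constant rates the annual real return is the same each year: (1+7.9%)/(1+2.9%) − 1 = 0.04859.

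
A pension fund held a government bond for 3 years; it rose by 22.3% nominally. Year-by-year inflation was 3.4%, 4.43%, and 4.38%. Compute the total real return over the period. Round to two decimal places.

Cumulative inflation factor: 1.034 × 1.0443 × 1.0438 ≈ 1.12710.
Nominal growth factor: 1.22300. Real growth factor = 1.22300 / 1.12710 ≈ 1.08508.
Total real return ≈ 8.5084%.

8.51%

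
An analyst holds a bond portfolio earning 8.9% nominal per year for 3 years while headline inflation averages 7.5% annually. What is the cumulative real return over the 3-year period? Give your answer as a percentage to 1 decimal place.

4.0%

The annual real rate is (1+8.9%)/(1+7.5%) − 1 = 1.3023%.
Compounded over 3 years: (1 + 0.013023)^3 − 1 ≈ 0.03958.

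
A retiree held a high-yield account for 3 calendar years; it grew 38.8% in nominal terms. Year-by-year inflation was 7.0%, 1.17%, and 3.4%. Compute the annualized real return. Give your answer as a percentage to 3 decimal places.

Cumulative inflation factor: 1.070 × 1.0117 × 1.034 ≈ 1.11932.
Nominal growth factor: 1.38800. Real growth factor = 1.38800 / 1.11932 ≈ 1.24003.
Annualized: 1.24003^(1/3) − 1 ≈ 0.07435.

7.435%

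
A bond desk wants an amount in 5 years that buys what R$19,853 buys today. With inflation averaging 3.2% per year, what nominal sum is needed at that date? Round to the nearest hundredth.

R$23,239.38

Cumulative price-level factor: (1+3.2%)^5 ≈ 1.1705729564.
Multiplying R$19,853 by the price-level factor gives the future nominal sum.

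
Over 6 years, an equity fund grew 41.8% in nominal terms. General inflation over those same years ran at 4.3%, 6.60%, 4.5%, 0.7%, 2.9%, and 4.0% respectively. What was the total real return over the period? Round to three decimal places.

Cumulative inflation factor: 1.043 × 1.0660 × 1.045 × 1.007 × 1.029 × 1.040 ≈ 1.25209.
Nominal growth factor: 1.41800. Real growth factor = 1.41800 / 1.25209 ≈ 1.13251.
Total real return ≈ 13.2505%.

13.251%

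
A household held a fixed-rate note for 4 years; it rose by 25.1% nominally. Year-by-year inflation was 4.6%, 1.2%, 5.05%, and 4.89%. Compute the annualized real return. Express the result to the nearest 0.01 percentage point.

1.77%

Cumulative inflation factor: 1.046 × 1.012 × 1.0505 × 1.0489 ≈ 1.16639.
Nominal growth factor: 1.25100. Real growth factor = 1.25100 / 1.16639 ≈ 1.07254.
Annualized: 1.07254^(1/4) − 1 ≈ 0.01766.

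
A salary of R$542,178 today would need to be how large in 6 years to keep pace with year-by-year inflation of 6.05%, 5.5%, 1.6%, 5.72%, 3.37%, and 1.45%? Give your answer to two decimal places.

Cumulative price-level factor: 1.0605 × 1.055 × 1.016 × 1.0572 × 1.0337 × 1.0145 ≈ 1.2602611908.
The nominal amount required is R$542,178 scaled up by that factor.

R$683,285.89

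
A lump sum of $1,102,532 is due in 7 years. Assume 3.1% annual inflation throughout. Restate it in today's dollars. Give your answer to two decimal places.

$890,390.56

Price-level factor over 7 years: (1 + 3.1%)^7 ≈ 1.2382566157.
Purchasing power today: $1,102,532 divided by that factor.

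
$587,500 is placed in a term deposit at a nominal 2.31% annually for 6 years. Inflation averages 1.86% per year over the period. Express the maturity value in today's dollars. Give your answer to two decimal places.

$603,245.86

Nominal value at maturity: $587,500 × (1 + 2.31%)^6 ≈ $673,777.31.
Price-level factor over 6 years: (1 + 1.86%)^6 ≈ 1.1169199058.
Dividing the nominal maturity value by the price-level factor gives the value in today's money.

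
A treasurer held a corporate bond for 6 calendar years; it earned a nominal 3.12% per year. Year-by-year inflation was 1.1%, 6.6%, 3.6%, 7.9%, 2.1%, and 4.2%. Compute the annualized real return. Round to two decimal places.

Cumulative inflation factor: 1.011 × 1.066 × 1.036 × 1.079 × 1.021 × 1.042 ≈ 1.28169.
Nominal growth factor: 1.20242. Real growth factor = 1.20242 / 1.28169 ≈ 0.93815.
Annualized: 0.93815^(1/6) − 1 ≈ -0.01058.

-1.06%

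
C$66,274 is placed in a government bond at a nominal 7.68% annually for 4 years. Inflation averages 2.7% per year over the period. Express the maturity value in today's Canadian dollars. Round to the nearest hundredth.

Nominal value at maturity: C$66,274 × (1 + 7.68%)^4 ≈ C$89,101.16.
Price-level factor over 4 years: (1 + 2.7%)^4 ≈ 1.1124532634.
Dividing the nominal maturity value by the price-level factor gives the value in today's money.

C$80,094.30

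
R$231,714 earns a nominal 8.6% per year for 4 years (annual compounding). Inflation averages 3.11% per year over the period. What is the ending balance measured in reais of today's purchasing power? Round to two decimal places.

R$285,146.75

Nominal value at maturity: R$231,714 × (1 + 8.6%)^4 ≈ R$322,308.36.
Price-level factor over 4 years: (1 + 3.11%)^4 ≈ 1.1303245164.
Dividing the nominal maturity value by the price-level factor gives the value in today's money.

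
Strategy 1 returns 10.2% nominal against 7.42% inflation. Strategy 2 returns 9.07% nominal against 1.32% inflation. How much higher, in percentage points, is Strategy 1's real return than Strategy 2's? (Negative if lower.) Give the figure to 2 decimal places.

-5.06

Strategy 1 real return: 1.102/1.0742 − 1 = 2.588%.
Strategy 2 real return: 1.0907/1.0132 − 1 = 7.649%.
Difference: 2.588 − 7.649 = -5.061 pp.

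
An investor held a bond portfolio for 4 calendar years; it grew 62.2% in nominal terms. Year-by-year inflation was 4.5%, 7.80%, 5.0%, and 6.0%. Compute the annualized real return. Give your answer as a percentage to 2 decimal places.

Cumulative inflation factor: 1.045 × 1.0780 × 1.050 × 1.060 ≈ 1.25381.
Nominal growth factor: 1.62200. Real growth factor = 1.62200 / 1.25381 ≈ 1.29366.
Annualized: 1.29366^(1/4) − 1 ≈ 0.06649.

6.65%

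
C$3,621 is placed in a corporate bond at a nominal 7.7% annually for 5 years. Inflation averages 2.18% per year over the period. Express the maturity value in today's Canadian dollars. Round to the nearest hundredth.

C$4,710.61

Nominal value at maturity: C$3,621 × (1 + 7.7%)^5 ≈ C$5,246.95.
Price-level factor over 5 years: (1 + 2.18%)^5 ≈ 1.1138571365.
Dividing the nominal maturity value by the price-level factor gives the value in today's money.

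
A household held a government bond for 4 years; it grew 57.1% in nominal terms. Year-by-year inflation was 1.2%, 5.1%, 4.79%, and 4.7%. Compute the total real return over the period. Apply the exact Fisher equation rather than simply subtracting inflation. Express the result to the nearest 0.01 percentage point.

Cumulative inflation factor: 1.012 × 1.051 × 1.0479 × 1.047 ≈ 1.16694.
Nominal growth factor: 1.57100. Real growth factor = 1.57100 / 1.16694 ≈ 1.34625.
Total real return ≈ 34.6252%.

34.63%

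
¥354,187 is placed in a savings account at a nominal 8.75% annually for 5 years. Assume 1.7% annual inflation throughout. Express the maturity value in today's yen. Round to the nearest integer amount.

¥495,193

Nominal value at maturity: ¥354,187 × (1 + 8.75%)^5 ≈ ¥538,740.
Price-level factor over 5 years: (1 + 1.7%)^5 ≈ 1.0879395490.
Dividing the nominal maturity value by the price-level factor gives the value in today's money.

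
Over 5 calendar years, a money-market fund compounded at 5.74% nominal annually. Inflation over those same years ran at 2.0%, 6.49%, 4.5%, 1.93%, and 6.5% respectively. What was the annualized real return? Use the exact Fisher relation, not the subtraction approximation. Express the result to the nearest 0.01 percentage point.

1.42%

Cumulative inflation factor: 1.020 × 1.0649 × 1.045 × 1.0193 × 1.065 ≈ 1.23219.
Nominal growth factor: 1.32189. Real growth factor = 1.32189 / 1.23219 ≈ 1.07280.
Annualized: 1.07280^(1/5) − 1 ≈ 0.01415.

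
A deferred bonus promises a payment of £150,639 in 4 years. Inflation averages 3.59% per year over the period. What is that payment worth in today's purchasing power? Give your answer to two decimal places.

Price-level factor over 4 years: (1 + 3.59%)^4 ≈ 1.1515195941.
Purchasing power today: £150,639 divided by that factor.

£130,817.57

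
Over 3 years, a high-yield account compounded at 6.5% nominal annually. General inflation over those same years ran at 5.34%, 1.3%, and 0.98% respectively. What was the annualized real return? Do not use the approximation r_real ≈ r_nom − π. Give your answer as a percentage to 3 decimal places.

Cumulative inflation factor: 1.0534 × 1.013 × 1.0098 ≈ 1.07755.
Nominal growth factor: 1.20795. Real growth factor = 1.20795 / 1.07755 ≈ 1.12101.
Annualized: 1.12101^(1/3) − 1 ≈ 0.03881.

3.881%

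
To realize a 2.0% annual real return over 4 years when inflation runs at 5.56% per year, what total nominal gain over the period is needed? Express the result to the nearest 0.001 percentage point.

34.400%

Required annual nominal rate: (1+2.0%)(1+5.56%) − 1 = 7.6712%.
Cumulative over 4 years: (1 + 0.076712)^4 − 1 ≈ 0.34400.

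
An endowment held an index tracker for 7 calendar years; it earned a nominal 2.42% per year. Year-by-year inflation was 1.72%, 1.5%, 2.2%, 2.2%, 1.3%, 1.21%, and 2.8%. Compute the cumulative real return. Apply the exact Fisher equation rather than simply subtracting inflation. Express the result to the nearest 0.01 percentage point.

Cumulative inflation factor: 1.0172 × 1.015 × 1.022 × 1.022 × 1.013 × 1.0121 × 1.028 ≈ 1.13658.
Nominal growth factor: 1.18221. Real growth factor = 1.18221 / 1.13658 ≈ 1.04014.
Total real return ≈ 4.0143%.

4.01%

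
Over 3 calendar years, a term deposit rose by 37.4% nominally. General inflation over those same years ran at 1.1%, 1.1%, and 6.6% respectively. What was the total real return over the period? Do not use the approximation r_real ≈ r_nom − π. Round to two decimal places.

26.10%

Cumulative inflation factor: 1.011 × 1.011 × 1.066 ≈ 1.08958.
Nominal growth factor: 1.37400. Real growth factor = 1.37400 / 1.08958 ≈ 1.26104.
Total real return ≈ 26.1035%.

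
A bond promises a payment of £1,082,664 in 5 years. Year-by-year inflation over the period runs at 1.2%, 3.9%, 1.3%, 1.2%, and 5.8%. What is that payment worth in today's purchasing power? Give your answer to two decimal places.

£949,340.50

Price-level factor over 5 years: 1.012 × 1.039 × 1.013 × 1.012 × 1.058 ≈ 1.1404380153.
Purchasing power today: £1,082,664 divided by that factor.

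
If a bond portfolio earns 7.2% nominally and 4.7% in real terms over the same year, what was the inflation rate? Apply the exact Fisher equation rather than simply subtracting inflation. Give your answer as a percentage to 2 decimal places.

2.39%

From (1+r_nom) = (1+r_real)(1+π), we get 1+π = (1 + 7.2%)/(1 + 4.7%) = 1.072/1.047 ≈ 1.02388.
So π ≈ 2.3878%.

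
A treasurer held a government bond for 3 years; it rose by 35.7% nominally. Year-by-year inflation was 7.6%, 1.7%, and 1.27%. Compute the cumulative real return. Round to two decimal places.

22.45%

Cumulative inflation factor: 1.076 × 1.017 × 1.0127 ≈ 1.10819.
Nominal growth factor: 1.35700. Real growth factor = 1.35700 / 1.10819 ≈ 1.22452.
Total real return ≈ 22.4520%.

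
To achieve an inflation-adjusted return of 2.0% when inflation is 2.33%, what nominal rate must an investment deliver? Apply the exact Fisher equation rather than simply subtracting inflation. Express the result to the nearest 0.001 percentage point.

4.377%

By the Fisher equation, 1 + r_nom = (1 + 2.0%)(1 + 2.33%) = 1.020 × 1.0233 = 1.043766.
So r_nom = 4.3766%.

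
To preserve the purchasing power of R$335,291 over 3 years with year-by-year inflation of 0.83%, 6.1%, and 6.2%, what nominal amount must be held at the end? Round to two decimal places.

R$380,935.60

Cumulative price-level factor: 1.0083 × 1.061 × 1.062 = 1.1361342906.
The nominal amount required is R$335,291 scaled up by that factor.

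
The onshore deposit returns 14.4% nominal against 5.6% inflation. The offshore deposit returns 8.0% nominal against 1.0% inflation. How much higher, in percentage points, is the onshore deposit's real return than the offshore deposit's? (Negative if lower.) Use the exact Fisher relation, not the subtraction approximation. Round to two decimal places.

1.40

The onshore deposit real return: 1.144/1.056 − 1 = 8.333%.
The offshore deposit real return: 1.080/1.010 − 1 = 6.931%.
Difference: 8.333 − 6.931 = 1.402 pp.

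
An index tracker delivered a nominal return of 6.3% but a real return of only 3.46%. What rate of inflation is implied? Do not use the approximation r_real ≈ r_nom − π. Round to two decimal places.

2.75%

From (1+r_nom) = (1+r_real)(1+π), we get 1+π = (1 + 6.3%)/(1 + 3.46%) = 1.063/1.0346 ≈ 1.02745.
So π ≈ 2.7450%.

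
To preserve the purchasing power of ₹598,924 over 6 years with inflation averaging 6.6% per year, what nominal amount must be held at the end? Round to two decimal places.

₹878,850.38

Cumulative price-level factor: (1+6.6%)^6 ≈ 1.4673821377.
Multiplying ₹598,924 by the price-level factor gives the future nominal sum.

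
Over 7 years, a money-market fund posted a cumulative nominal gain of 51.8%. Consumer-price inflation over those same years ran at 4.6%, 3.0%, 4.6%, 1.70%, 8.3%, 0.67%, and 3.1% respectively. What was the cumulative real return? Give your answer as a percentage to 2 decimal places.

17.83%

Cumulative inflation factor: 1.046 × 1.030 × 1.046 × 1.0170 × 1.083 × 1.0067 × 1.031 ≈ 1.28828.
Nominal growth factor: 1.51800. Real growth factor = 1.51800 / 1.28828 ≈ 1.17832.
Total real return ≈ 17.8319%.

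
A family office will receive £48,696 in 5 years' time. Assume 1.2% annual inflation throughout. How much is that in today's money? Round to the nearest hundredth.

£45,876.55

Price-level factor over 5 years: (1 + 1.2%)^5 ≈ 1.0614573839.
Purchasing power today: £48,696 divided by that factor.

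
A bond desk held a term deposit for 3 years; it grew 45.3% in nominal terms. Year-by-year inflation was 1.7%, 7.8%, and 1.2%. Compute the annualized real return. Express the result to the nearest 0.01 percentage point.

Cumulative inflation factor: 1.017 × 1.078 × 1.012 ≈ 1.10948.
Nominal growth factor: 1.45300. Real growth factor = 1.45300 / 1.10948 ≈ 1.30962.
Annualized: 1.30962^(1/3) − 1 ≈ 0.09408.

9.41%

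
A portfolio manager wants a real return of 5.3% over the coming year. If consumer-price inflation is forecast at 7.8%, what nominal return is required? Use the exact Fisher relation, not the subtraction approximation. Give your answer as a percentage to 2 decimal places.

13.51%

By the Fisher equation, 1 + r_nom = (1 + 5.3%)(1 + 7.8%) = 1.053 × 1.078 = 1.135134.
So r_nom = 13.5134%.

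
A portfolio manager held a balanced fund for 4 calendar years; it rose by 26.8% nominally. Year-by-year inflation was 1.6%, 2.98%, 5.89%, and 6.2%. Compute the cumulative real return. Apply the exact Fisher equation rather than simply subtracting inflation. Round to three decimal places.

Cumulative inflation factor: 1.016 × 1.0298 × 1.0589 × 1.062 ≈ 1.17659.
Nominal growth factor: 1.26800. Real growth factor = 1.26800 / 1.17659 ≈ 1.07769.
Total real return ≈ 7.7688%.

7.769%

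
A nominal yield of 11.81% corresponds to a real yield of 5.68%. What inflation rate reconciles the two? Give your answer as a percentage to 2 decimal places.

5.80%

From (1+r_nom) = (1+r_real)(1+π), we get 1+π = (1 + 11.81%)/(1 + 5.68%) = 1.1181/1.0568 ≈ 1.05801.
So π ≈ 5.8005%.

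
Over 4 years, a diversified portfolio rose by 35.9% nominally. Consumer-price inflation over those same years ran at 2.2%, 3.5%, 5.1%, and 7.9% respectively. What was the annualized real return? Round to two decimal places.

3.17%

Cumulative inflation factor: 1.022 × 1.035 × 1.051 × 1.079 ≈ 1.19954.
Nominal growth factor: 1.35900. Real growth factor = 1.35900 / 1.19954 ≈ 1.13293.
Annualized: 1.13293^(1/4) − 1 ≈ 0.03169.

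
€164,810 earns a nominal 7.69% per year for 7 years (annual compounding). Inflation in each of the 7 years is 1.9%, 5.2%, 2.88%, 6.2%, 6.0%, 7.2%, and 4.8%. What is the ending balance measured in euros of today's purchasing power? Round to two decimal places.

Nominal value at maturity: €164,810 × (1 + 7.69%)^7 ≈ €276,828.75.
Price-level factor over 7 years: 1.019 × 1.052 × 1.0288 × 1.062 × 1.060 × 1.072 × 1.048 ≈ 1.3947851967.
Dividing the nominal maturity value by the price-level factor gives the value in today's money.

€198,474.11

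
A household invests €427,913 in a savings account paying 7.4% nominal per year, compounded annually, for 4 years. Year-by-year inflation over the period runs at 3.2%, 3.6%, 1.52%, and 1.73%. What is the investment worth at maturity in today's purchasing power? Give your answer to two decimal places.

€515,623.26

Nominal value at maturity: €427,913 × (1 + 7.4%)^4 ≈ €569,341.19.
Price-level factor over 4 years: 1.032 × 1.036 × 1.0152 × 1.0173 ≈ 1.1041805842.
The maturity value deflated by that factor is the answer in today's purchasing power.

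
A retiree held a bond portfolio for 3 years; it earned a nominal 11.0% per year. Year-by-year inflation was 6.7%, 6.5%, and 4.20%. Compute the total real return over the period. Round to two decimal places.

15.50%

Cumulative inflation factor: 1.067 × 1.065 × 1.0420 ≈ 1.18408.
Nominal growth factor: 1.36763. Real growth factor = 1.36763 / 1.18408 ≈ 1.15501.
Total real return ≈ 15.5014%.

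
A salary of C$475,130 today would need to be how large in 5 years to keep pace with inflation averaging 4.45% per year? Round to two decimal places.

Cumulative price-level factor: (1+4.45%)^5 ≈ 1.2432034927.
Multiplying C$475,130 by the price-level factor gives the future nominal sum.

C$590,683.28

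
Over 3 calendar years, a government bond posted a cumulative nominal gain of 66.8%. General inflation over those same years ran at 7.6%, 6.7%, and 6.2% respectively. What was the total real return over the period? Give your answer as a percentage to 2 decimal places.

36.80%

Cumulative inflation factor: 1.076 × 1.067 × 1.062 ≈ 1.21927.
Nominal growth factor: 1.66800. Real growth factor = 1.66800 / 1.21927 ≈ 1.36803.
Total real return ≈ 36.8028%.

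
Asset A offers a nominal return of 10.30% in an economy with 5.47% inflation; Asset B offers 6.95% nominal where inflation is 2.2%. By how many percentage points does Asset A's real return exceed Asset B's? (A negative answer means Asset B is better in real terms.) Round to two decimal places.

Asset A real return: 1.1030/1.0547 − 1 = 4.580%.
Asset B real return: 1.0695/1.022 − 1 = 4.648%.
Difference: 4.580 − 4.648 = -0.068 pp.

-0.07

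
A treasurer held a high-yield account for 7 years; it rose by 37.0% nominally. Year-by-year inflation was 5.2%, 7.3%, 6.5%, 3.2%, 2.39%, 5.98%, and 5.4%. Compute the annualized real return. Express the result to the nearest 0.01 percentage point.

-0.50%

Cumulative inflation factor: 1.052 × 1.073 × 1.065 × 1.032 × 1.0239 × 1.0598 × 1.054 ≈ 1.41895.
Nominal growth factor: 1.37000. Real growth factor = 1.37000 / 1.41895 ≈ 0.96550.
Annualized: 0.96550^(1/7) − 1 ≈ -0.00500.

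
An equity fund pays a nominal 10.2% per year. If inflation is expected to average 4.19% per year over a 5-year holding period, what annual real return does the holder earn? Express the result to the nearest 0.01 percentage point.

5.77%

With constant rates the annual real return is the same each year: (1+10.2%)/(1+4.19%) − 1 = 0.05768.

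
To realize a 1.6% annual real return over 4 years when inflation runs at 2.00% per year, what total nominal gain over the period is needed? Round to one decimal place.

15.3%

Required annual nominal rate: (1+1.6%)(1+2.00%) − 1 = 3.632%.
Cumulative over 4 years: (1 + 0.03632)^4 − 1 ≈ 0.15339.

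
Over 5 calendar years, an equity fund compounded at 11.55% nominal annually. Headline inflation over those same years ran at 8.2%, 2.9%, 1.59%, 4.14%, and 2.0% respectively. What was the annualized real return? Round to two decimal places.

7.53%

Cumulative inflation factor: 1.082 × 1.029 × 1.0159 × 1.0414 × 1.020 ≈ 1.20147.
Nominal growth factor: 1.72722. Real growth factor = 1.72722 / 1.20147 ≈ 1.43759.
Annualized: 1.43759^(1/5) − 1 ≈ 0.07529.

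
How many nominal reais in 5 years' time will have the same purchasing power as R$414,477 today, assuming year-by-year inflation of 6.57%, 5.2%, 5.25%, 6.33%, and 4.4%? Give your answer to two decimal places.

R$542,912.15

Cumulative price-level factor: 1.0657 × 1.052 × 1.0525 × 1.0633 × 1.044 ≈ 1.3098727961.
The nominal amount required is R$414,477 scaled up by that factor.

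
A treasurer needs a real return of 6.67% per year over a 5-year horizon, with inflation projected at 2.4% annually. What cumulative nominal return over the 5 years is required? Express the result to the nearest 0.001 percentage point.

Required annual nominal rate: (1+6.67%)(1+2.4%) − 1 = 9.23008%.
Cumulative over 5 years: (1 + 0.0923008)^5 − 1 ≈ 0.55493.

55.493%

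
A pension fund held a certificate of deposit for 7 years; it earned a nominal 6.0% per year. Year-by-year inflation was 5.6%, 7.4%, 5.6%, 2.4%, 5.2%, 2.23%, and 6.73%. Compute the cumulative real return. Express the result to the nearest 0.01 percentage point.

Cumulative inflation factor: 1.056 × 1.074 × 1.056 × 1.024 × 1.052 × 1.0223 × 1.0673 ≈ 1.40771.
Nominal growth factor: 1.50363. Real growth factor = 1.50363 / 1.40771 ≈ 1.06814.
Total real return ≈ 6.8140%.

6.81%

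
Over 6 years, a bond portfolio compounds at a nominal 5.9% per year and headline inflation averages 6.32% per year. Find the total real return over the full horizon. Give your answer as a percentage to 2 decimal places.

-2.35%

The annual real rate is (1+5.9%)/(1+6.32%) − 1 = -0.3950%.
Compounded over 6 years: (1 + -0.003950)^6 − 1 ≈ -0.02347.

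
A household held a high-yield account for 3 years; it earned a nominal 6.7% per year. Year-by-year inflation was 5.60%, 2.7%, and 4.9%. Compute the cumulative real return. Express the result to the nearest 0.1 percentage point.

Cumulative inflation factor: 1.0560 × 1.027 × 1.049 ≈ 1.13765.
Nominal growth factor: 1.21477. Real growth factor = 1.21477 / 1.13765 ≈ 1.06778.
Total real return ≈ 6.7784%.

6.8%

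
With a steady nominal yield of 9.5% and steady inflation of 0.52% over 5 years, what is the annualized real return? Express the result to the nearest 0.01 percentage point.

8.93%

With constant rates the annual real return is the same each year: (1+9.5%)/(1+0.52%) − 1 = 0.08934.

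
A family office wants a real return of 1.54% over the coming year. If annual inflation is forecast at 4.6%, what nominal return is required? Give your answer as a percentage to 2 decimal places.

6.21%

By the Fisher equation, 1 + r_nom = (1 + 1.54%)(1 + 4.6%) = 1.0154 × 1.046 = 1.0621084.
So r_nom = 6.21084%.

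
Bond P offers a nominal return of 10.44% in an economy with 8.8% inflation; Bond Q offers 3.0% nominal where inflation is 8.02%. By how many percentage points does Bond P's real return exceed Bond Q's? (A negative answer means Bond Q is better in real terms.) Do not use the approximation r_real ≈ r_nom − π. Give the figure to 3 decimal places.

Bond P real return: 1.1044/1.088 − 1 = 1.5074%.
Bond Q real return: 1.030/1.0802 − 1 = -4.6473%.
Difference: 1.5074 − (-4.6473) = 6.1547 pp.

6.155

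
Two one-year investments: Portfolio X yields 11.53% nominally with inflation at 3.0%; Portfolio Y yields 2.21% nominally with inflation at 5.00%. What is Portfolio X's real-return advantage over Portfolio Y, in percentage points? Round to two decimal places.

10.94

Portfolio X real return: 1.1153/1.030 − 1 = 8.282%.
Portfolio Y real return: 1.0221/1.0500 − 1 = -2.657%.
Difference: 8.282 − (-2.657) = 10.939 pp.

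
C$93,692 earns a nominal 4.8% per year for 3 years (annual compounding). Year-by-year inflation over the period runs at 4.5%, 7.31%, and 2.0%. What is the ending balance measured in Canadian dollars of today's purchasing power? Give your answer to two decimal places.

C$94,282.20

Nominal value at maturity: C$93,692 × (1 + 4.8%)^3 ≈ C$107,841.61.
Price-level factor over 3 years: 1.045 × 1.0731 × 1.020 = 1.14381729.
Dividing the nominal maturity value by the price-level factor gives the value in today's money.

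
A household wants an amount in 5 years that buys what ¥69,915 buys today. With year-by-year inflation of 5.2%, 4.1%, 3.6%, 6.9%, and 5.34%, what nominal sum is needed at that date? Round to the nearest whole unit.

Cumulative price-level factor: 1.052 × 1.041 × 1.036 × 1.069 × 1.0534 ≈ 1.2776068863.
The nominal amount required is ¥69,915 scaled up by that factor.

¥89,324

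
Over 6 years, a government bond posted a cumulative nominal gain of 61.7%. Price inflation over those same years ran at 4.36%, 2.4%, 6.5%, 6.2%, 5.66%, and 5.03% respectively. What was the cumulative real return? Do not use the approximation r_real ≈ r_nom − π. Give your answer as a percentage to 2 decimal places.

20.55%

Cumulative inflation factor: 1.0436 × 1.024 × 1.065 × 1.062 × 1.0566 × 1.0503 ≈ 1.34132.
Nominal growth factor: 1.61700. Real growth factor = 1.61700 / 1.34132 ≈ 1.20553.
Total real return ≈ 20.5530%.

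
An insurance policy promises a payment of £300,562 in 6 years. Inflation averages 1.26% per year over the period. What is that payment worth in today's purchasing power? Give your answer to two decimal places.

Price-level factor over 6 years: (1 + 1.26%)^6 ≈ 1.0780217875.
Purchasing power today: £300,562 divided by that factor.

£278,808.84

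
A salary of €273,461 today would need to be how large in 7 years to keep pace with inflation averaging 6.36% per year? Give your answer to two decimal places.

€421,059.72

Cumulative price-level factor: (1+6.36%)^7 ≈ 1.5397432207.
The nominal amount required is €273,461 scaled up by that factor.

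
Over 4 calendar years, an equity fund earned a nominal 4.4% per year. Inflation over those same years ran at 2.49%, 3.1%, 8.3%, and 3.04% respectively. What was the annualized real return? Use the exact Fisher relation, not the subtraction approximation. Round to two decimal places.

0.19%

Cumulative inflation factor: 1.0249 × 1.031 × 1.083 × 1.0304 ≈ 1.17916.
Nominal growth factor: 1.18796. Real growth factor = 1.18796 / 1.17916 ≈ 1.00746.
Annualized: 1.00746^(1/4) − 1 ≈ 0.00186.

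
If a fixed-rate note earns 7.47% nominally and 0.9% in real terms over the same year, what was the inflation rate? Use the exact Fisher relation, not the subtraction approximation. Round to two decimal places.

From (1+r_nom) = (1+r_real)(1+π), we get 1+π = (1 + 7.47%)/(1 + 0.9%) = 1.0747/1.009 ≈ 1.06511.
So π ≈ 6.5114%.

6.51%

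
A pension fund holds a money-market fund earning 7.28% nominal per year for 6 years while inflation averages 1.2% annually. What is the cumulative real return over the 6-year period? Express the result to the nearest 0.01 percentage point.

41.92%

The annual real rate is (1+7.28%)/(1+1.2%) − 1 = 6.0079%.
Compounded over 6 years: (1 + 0.060079)^6 − 1 ≈ 0.41915.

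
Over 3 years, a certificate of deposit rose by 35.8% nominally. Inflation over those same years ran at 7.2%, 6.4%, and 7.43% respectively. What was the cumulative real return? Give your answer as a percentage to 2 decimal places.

10.83%

Cumulative inflation factor: 1.072 × 1.064 × 1.0743 ≈ 1.22536.
Nominal growth factor: 1.35800. Real growth factor = 1.35800 / 1.22536 ≈ 1.10825.
Total real return ≈ 10.8250%.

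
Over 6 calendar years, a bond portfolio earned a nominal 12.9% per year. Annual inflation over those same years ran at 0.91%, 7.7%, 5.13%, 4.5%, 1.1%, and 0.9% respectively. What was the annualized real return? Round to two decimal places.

9.25%

Cumulative inflation factor: 1.0091 × 1.077 × 1.0513 × 1.045 × 1.011 × 1.009 ≈ 1.21797.
Nominal growth factor: 2.07092. Real growth factor = 2.07092 / 1.21797 ≈ 1.70031.
Annualized: 1.70031^(1/6) − 1 ≈ 0.09250.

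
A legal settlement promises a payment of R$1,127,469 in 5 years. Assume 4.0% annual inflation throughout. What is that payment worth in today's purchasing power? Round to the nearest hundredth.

R$926,697.33

Price-level factor over 5 years: (1 + 4.0%)^5 = 1.2166529024.
Purchasing power today: R$1,127,469 divided by that factor.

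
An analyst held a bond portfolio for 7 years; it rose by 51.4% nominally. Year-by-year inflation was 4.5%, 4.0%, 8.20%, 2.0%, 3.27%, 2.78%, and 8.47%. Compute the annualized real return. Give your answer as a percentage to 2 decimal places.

Cumulative inflation factor: 1.045 × 1.040 × 1.0820 × 1.020 × 1.0327 × 1.0278 × 1.0847 ≈ 1.38092.
Nominal growth factor: 1.51400. Real growth factor = 1.51400 / 1.38092 ≈ 1.09637.
Annualized: 1.09637^(1/7) − 1 ≈ 0.01323.

1.32%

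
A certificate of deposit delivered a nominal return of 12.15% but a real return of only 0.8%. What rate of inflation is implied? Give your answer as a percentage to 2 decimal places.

From (1+r_nom) = (1+r_real)(1+π), we get 1+π = (1 + 12.15%)/(1 + 0.8%) = 1.1215/1.008 ≈ 1.11260.
So π ≈ 11.2599%.

11.26%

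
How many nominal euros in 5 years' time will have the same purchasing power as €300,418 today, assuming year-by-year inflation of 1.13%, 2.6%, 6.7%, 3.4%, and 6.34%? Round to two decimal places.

Cumulative price-level factor: 1.0113 × 1.026 × 1.067 × 1.034 × 1.0634 ≈ 1.2173318422.
The nominal amount required is €300,418 scaled up by that factor.

€365,708.40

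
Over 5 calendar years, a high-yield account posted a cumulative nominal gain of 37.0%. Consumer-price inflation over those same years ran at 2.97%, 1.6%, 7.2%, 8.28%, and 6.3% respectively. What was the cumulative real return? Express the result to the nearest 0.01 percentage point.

Cumulative inflation factor: 1.0297 × 1.016 × 1.072 × 1.0828 × 1.063 ≈ 1.29086.
Nominal growth factor: 1.37000. Real growth factor = 1.37000 / 1.29086 ≈ 1.06130.
Total real return ≈ 6.1304%.

6.13%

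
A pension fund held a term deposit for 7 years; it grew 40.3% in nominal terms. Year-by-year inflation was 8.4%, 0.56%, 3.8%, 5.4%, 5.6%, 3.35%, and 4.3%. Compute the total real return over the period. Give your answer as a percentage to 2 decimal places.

3.35%

Cumulative inflation factor: 1.084 × 1.0056 × 1.038 × 1.054 × 1.056 × 1.0335 × 1.043 ≈ 1.35754.
Nominal growth factor: 1.40300. Real growth factor = 1.40300 / 1.35754 ≈ 1.03349.
Total real return ≈ 3.3490%.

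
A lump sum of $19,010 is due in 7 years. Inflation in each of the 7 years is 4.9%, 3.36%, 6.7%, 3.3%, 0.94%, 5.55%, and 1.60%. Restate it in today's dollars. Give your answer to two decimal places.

Price-level factor over 7 years: 1.049 × 1.0336 × 1.067 × 1.033 × 1.0094 × 1.0555 × 1.0160 ≈ 1.2936237365.
Purchasing power today: $19,010 divided by that factor.

$14,695.15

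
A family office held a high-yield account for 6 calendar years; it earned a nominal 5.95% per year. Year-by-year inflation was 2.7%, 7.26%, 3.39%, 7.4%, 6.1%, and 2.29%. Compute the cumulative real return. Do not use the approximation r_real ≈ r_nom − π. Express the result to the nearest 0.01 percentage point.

Cumulative inflation factor: 1.027 × 1.0726 × 1.0339 × 1.074 × 1.061 × 1.0229 ≈ 1.32752.
Nominal growth factor: 1.41451. Real growth factor = 1.41451 / 1.32752 ≈ 1.06553.
Total real return ≈ 6.5531%.

6.55%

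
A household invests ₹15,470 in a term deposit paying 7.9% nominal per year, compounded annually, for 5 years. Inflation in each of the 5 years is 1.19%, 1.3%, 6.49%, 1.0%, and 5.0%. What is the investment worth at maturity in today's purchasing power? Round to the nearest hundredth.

Nominal value at maturity: ₹15,470 × (1 + 7.9%)^5 ≈ ₹22,625.47.
Price-level factor over 5 years: 1.0119 × 1.013 × 1.0649 × 1.010 × 1.050 ≈ 1.1576213854.
The maturity value deflated by that factor is the answer in today's purchasing power.

₹19,544.79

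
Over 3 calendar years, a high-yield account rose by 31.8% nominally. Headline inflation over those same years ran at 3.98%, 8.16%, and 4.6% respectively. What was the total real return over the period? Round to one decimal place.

Cumulative inflation factor: 1.0398 × 1.0816 × 1.046 ≈ 1.17638.
Nominal growth factor: 1.31800. Real growth factor = 1.31800 / 1.17638 ≈ 1.12038.
Total real return ≈ 12.0385%.

12.0%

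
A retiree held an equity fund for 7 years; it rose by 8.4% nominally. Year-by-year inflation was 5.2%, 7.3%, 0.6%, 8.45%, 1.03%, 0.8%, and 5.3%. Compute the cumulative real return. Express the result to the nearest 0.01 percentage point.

-17.92%

Cumulative inflation factor: 1.052 × 1.073 × 1.006 × 1.0845 × 1.0103 × 1.008 × 1.053 ≈ 1.32063.
Nominal growth factor: 1.08400. Real growth factor = 1.08400 / 1.32063 ≈ 0.82082.
Total real return ≈ -17.9182%.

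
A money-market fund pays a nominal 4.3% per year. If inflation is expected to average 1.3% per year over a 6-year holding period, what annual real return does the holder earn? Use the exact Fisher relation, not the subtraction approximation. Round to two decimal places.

With constant rates the annual real return is the same each year: (1+4.3%)/(1+1.3%) − 1 = 0.02962.

2.96%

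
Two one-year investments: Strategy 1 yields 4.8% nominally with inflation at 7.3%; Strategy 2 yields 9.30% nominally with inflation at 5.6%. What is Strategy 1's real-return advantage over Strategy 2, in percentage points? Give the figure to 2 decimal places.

-5.83

Strategy 1 real return: 1.048/1.073 − 1 = -2.330%.
Strategy 2 real return: 1.0930/1.056 − 1 = 3.504%.
Difference: -2.330 − 3.504 = -5.834 pp.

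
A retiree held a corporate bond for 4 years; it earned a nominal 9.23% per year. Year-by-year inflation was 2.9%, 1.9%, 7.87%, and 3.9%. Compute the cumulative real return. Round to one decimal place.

Cumulative inflation factor: 1.029 × 1.019 × 1.0787 × 1.039 ≈ 1.17518.
Nominal growth factor: 1.42353. Real growth factor = 1.42353 / 1.17518 ≈ 1.21133.
Total real return ≈ 21.1329%.

21.1%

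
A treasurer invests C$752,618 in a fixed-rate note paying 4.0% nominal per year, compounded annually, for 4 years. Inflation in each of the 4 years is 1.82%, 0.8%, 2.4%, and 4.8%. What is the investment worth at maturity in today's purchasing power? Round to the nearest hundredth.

C$799,379.66

Nominal value at maturity: C$752,618 × (1 + 4.0%)^4 ≈ C$880,456.61.
Price-level factor over 4 years: 1.0182 × 1.008 × 1.024 × 1.048 ≈ 1.1014248333.
The maturity value deflated by that factor is the answer in today's purchasing power.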